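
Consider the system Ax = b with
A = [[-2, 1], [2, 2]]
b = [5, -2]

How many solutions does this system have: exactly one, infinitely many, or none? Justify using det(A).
Exactly one solution

Compute det(A) = (-2)*(2) - (1)*(2) = -6.
Because det(A) ≠ 0, A is invertible and Ax = b has a unique solution for every b (here x = A⁻¹ b).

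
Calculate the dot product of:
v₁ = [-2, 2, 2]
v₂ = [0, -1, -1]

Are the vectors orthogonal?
-4, No

The dot product is the sum of products of corresponding components.
v₁·v₂ = (-2)*(0) + (2)*(-1) + (2)*(-1) = 0 - 2 - 2 = -4.
Two vectors are orthogonal iff their dot product is 0; here the dot product is -4, so the vectors are not orthogonal.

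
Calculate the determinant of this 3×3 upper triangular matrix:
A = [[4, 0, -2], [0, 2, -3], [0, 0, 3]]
24

The determinant of a triangular matrix is the product of its diagonal entries (the off-diagonal entries above the diagonal do not affect it).
det(A) = (4) * (2) * (3) = 24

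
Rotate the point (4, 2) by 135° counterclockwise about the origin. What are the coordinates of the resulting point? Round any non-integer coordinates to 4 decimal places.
(-4.2426, 1.4142)

Rotation matrix R(θ) = [[cos θ, -sin θ], [sin θ, cos θ]]; for θ = 135°:
R = [[-√2/2, -√2/2], [√2/2, -√2/2]]
Result: R × [4, 2]ᵀ = [-√2/2·4 + (-√2/2)·2, √2/2·4 + (-√2/2)·2]ᵀ = (-4.2426, 1.4142)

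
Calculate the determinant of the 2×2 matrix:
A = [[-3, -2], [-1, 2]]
-8

For A = [[a, b], [c, d]], det(A) = a*d - b*c.
det(A) = (-3)*(2) - (-2)*(-1) = -6 - 2 = -8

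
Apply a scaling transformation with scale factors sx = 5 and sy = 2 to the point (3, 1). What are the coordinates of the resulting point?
(15, 2)

Scaling matrix:
[[5, 0], [0, 2]]
Result: (3 × 5, 1 × 2) = (15, 2)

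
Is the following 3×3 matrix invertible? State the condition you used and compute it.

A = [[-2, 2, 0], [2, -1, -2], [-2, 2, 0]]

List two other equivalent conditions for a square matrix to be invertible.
No, not invertible; det(A) = 0 (two rows are equal, so the rows are linearly dependent). Equivalent conditions (failing for this A): rank(A) < 3; Ax = 0 has non-trivial solutions; 0 is an eigenvalue; the columns are linearly dependent.

To check invertibility, compute det(A).
In this matrix, row 0 and the last row are identical, so one row is a scalar multiple of another and the rows are linearly dependent.
A matrix with linearly dependent rows has det = 0 and is not invertible.
Equivalent failed conditions:
- rank(A) < 3.
- Ax = 0 has non-trivial solutions.
- 0 is an eigenvalue.
- The columns are linearly dependent.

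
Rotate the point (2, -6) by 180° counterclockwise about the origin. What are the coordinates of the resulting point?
(-2, 6)

Rotation matrix R(θ) = [[cos θ, -sin θ], [sin θ, cos θ]]; for θ = 180°:
R = [[-1, 0], [0, -1]]
Result: R × [2, -6]ᵀ = [-1·2 + (0)·-6, 0·2 + (-1)·-6]ᵀ = (-2, 6)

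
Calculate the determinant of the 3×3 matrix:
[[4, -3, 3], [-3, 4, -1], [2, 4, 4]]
-10

Expansion along first row:
det = 4·det([[4,-1],[4,4]]) - -3·det([[-3,-1],[2,4]]) + 3·det([[-3,4],[2,4]])
    = 4·(4·4 - -1·4) - -3·(-3·4 - -1·2) + 3·(-3·4 - 4·2)
    = 4·20 - -3·-10 + 3·-20
    = 80 + -30 + -60 = -10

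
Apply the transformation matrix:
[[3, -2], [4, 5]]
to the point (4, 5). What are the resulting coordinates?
(2, 41)

Matrix multiplication:
[[3, -2], [4, 5]] × [4, 5]ᵀ
= [3×4 + -2×5, 4×4 + 5×5]ᵀ
= [2.0000, 41.0000]ᵀ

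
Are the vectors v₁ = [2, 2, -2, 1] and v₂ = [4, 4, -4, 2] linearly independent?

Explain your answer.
No, linearly dependent (v₂ = 2·v₁)

Check whether there is a scalar k with v₂ = k·v₁.
Comparing components, k = 2 satisfies 2·[2, 2, -2, 1] = [4, 4, -4, 2].
Since v₂ is a scalar multiple of v₁, the two vectors are linearly dependent.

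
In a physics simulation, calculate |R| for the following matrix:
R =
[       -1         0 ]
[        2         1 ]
det(R) = -1

For a 2×2 matrix [[a, b], [c, d]], det = a*d - b*c.
det(R) = (-1)*(1) - (0)*(2) = -1 - 0 = -1.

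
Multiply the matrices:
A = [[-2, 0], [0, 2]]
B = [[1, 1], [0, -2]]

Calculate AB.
[[-2, -2], [0, -4]]

Each entry (i,j) of AB = sum over k of A[i][k]*B[k][j].
(AB)[0][0] = (-2)*(1) + (0)*(0) = -2
(AB)[0][1] = (-2)*(1) + (0)*(-2) = -2
(AB)[1][0] = (0)*(1) + (2)*(0) = 0
(AB)[1][1] = (0)*(1) + (2)*(-2) = -4
AB = [[-2, -2], [0, -4]]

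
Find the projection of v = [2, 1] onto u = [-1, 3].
[-1/10, 3/10]

The projection of v onto u is proj_u(v) = ((v·u) / (u·u)) · u.
v·u = (2)*(-1) + (1)*(3) = 1.
u·u = (-1)*(-1) + (3)*(3) = 10.
coefficient = 1 / 10 = 1/10.
proj_u(v) = 1/10 · [-1, 3] = [-1/10, 3/10].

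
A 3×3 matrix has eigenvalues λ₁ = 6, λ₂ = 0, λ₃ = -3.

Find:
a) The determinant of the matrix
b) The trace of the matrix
det = 0, trace = 3

Two standard eigenvalue identities:
- det(A) equals the product of the eigenvalues (counted with multiplicity).
- trace(A) equals the sum of the eigenvalues.
det(A) = (6)*(0)*(-3) = 0.
trace(A) = 6 + 0 - 3 = 3.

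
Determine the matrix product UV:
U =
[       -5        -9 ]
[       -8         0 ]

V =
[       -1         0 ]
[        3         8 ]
UV =
[      -22       -72 ]
[        8         0 ]

Matrix multiplication: (UV)[i][j] = sum over k of U[i][k] * V[k][j].
  (UV)[0][0] = (-5)*(-1) + (-9)*(3) = -22
  (UV)[0][1] = (-5)*(0) + (-9)*(8) = -72
  (UV)[1][0] = (-8)*(-1) + (0)*(3) = 8
  (UV)[1][1] = (-8)*(0) + (0)*(8) = 0
UV =
[      -22       -72 ]
[        8         0 ]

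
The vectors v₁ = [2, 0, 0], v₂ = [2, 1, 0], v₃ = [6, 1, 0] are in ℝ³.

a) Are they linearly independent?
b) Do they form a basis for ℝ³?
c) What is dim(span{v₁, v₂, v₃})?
Not independent, not a basis, dim(span) = 2

Check whether v₃ can be written as a linear combination of v₁ and v₂.
v₃ = (2)·v₁ + (1)·v₂ = [6, 1, 0], so the three vectors are linearly dependent.
Thus they do not form a basis for ℝ³, and dim(span{v₁, v₂, v₃}) = 2 (spanned by v₁ and v₂).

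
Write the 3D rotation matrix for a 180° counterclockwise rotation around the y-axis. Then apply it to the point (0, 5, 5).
R = [[-1, 0, 0], [0, 1, 0], [0, 0, -1]]; R·(0, 5, 5) = (0, 5, -5)

Rotation matrix for 180° around y-axis:
cos(180°) = -1, sin(180°) = 0
R = [[-1, 0, 0], [0, 1, 0], [0, 0, -1]]
Apply to (0, 5, 5): R·[0, 5, 5]ᵀ = (0, 5, -5)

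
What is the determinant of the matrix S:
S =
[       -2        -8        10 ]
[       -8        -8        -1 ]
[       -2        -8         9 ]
det(S) = 48

Expand along row 0 (cofactor expansion): det(S) = a*(e*i - f*h) - b*(d*i - f*g) + c*(d*h - e*g), where the 3×3 is [[a, b, c], [d, e, f], [g, h, i]].
Minor M_00 = (-8)*(9) - (-1)*(-8) = -72 - 8 = -80.
Minor M_01 = (-8)*(9) - (-1)*(-2) = -72 - 2 = -74.
Minor M_02 = (-8)*(-8) - (-8)*(-2) = 64 - 16 = 48.
det(S) = (-2)*(-80) - (-8)*(-74) + (10)*(48) = 160 - 592 + 480 = 48.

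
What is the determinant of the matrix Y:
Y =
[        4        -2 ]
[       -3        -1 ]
det(Y) = -10

For a 2×2 matrix [[a, b], [c, d]], det = a*d - b*c.
det(Y) = (4)*(-1) - (-2)*(-3) = -4 - 6 = -10.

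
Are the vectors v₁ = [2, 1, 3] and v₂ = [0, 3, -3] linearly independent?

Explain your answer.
Yes, linearly independent

Two vectors are linearly dependent iff one is a scalar multiple of the other.
No single scalar k satisfies v₂ = k·v₁ (the ratios of corresponding entries disagree), so v₁ and v₂ are linearly independent.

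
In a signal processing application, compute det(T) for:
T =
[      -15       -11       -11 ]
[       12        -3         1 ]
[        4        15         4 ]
det(T) = -1223

Expand along row 0 (cofactor expansion): det(T) = a*(e*i - f*h) - b*(d*i - f*g) + c*(d*h - e*g), where the 3×3 is [[a, b, c], [d, e, f], [g, h, i]].
Minor M_00 = (-3)*(4) - (1)*(15) = -12 - 15 = -27.
Minor M_01 = (12)*(4) - (1)*(4) = 48 - 4 = 44.
Minor M_02 = (12)*(15) - (-3)*(4) = 180 + 12 = 192.
det(T) = (-15)*(-27) - (-11)*(44) + (-11)*(192) = 405 + 484 - 2112 = -1223.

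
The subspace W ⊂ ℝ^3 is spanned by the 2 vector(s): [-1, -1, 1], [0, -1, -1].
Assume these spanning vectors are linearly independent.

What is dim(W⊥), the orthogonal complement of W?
dim(W⊥) = 1

For any subspace W of ℝ^n, dim(W) + dim(W⊥) = n (the whole-space dimension).
Here the given 2 vectors are linearly independent, so dim(W) = 2.
Thus dim(W⊥) = n - dim(W) = 3 - 2 = 1.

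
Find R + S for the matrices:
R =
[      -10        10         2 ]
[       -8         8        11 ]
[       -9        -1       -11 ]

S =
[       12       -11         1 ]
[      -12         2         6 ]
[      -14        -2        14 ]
R + S =
[        2        -1         3 ]
[      -20        10        17 ]
[      -23        -3         3 ]

Matrix addition is elementwise: (R+S)[i][j] = R[i][j] + S[i][j].
  (R+S)[0][0] = (-10) + (12) = 2
  (R+S)[0][1] = (10) + (-11) = -1
  (R+S)[0][2] = (2) + (1) = 3
  (R+S)[1][0] = (-8) + (-12) = -20
  (R+S)[1][1] = (8) + (2) = 10
  (R+S)[1][2] = (11) + (6) = 17
  (R+S)[2][0] = (-9) + (-14) = -23
  (R+S)[2][1] = (-1) + (-2) = -3
  (R+S)[2][2] = (-11) + (14) = 3
R + S =
[        2        -1         3 ]
[      -20        10        17 ]
[      -23        -3         3 ]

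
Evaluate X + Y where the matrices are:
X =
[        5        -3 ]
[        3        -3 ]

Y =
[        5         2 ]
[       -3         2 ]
X + Y =
[       10        -1 ]
[        0        -1 ]

Matrix addition is elementwise: (X+Y)[i][j] = X[i][j] + Y[i][j].
  (X+Y)[0][0] = (5) + (5) = 10
  (X+Y)[0][1] = (-3) + (2) = -1
  (X+Y)[1][0] = (3) + (-3) = 0
  (X+Y)[1][1] = (-3) + (2) = -1
X + Y =
[       10        -1 ]
[        0        -1 ]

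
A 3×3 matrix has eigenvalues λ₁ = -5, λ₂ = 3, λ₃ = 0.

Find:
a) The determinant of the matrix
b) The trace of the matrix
det = 0, trace = -2

Two standard eigenvalue identities:
- det(A) equals the product of the eigenvalues (counted with multiplicity).
- trace(A) equals the sum of the eigenvalues.
det(A) = (-5)*(3)*(0) = 0.
trace(A) = -5 + 3 + 0 = -2.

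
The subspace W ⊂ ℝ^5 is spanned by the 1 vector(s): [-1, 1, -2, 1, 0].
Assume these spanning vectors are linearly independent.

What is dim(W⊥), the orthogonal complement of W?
dim(W⊥) = 4

For any subspace W of ℝ^n, dim(W) + dim(W⊥) = n (the whole-space dimension).
Here the given 1 vectors are linearly independent, so dim(W) = 1.
Thus dim(W⊥) = n - dim(W) = 5 - 1 = 4.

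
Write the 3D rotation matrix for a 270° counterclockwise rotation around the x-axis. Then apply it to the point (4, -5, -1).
R = [[1, 0, 0], [0, 0, 1], [0, -1, 0]]; R·(4, -5, -1) = (4, -1, 5)

Rotation matrix for 270° around x-axis:
cos(270°) = 0, sin(270°) = -1
R = [[1, 0, 0], [0, 0, 1], [0, -1, 0]]
Apply to (4, -5, -1): R·[4, -5, -1]ᵀ = (4, -1, 5)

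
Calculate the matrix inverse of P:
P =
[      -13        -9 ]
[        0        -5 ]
det(P) = 65
P⁻¹ =
[    -1/13      9/65 ]
[        0      -1/5 ]

For a 2×2 matrix P = [[a, b], [c, d]] with det(P) ≠ 0, P⁻¹ = (1/det(P)) * [[d, -b], [-c, a]].
det(P) = (-13)*(-5) - (-9)*(0) = 65 - 0 = 65.
P⁻¹ = (1/65) * [[-5, 9], [0, -13]].
Dividing each entry by 65 and reducing:
P⁻¹ =
[    -1/13      9/65 ]
[        0      -1/5 ]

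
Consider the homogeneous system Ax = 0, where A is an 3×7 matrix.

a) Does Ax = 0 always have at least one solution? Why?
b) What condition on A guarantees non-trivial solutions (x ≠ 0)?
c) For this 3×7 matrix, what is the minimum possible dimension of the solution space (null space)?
a) Yes, x = 0 is always a solution. b) When A has linearly dependent columns (rank < n). c) Minimum nullity = 4.

a) x = 0 satisfies A·0 = 0, so the zero vector is always a solution.
b) Non-trivial solutions exist iff the columns of A are linearly dependent, equivalently rank(A) < n (the number of columns).
c) By rank-nullity, rank(A) + nullity(A) = n = 7. Since A has only 3 rows, rank(A) ≤ 3, so nullity(A) ≥ 7 - 3 = 4.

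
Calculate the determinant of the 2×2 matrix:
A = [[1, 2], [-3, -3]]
3

For A = [[a, b], [c, d]], det(A) = a*d - b*c.
det(A) = (1)*(-3) - (2)*(-3) = -3 - -6 = 3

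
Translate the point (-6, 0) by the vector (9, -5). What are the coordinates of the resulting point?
(3, -5)

Translation by (9, -5):
x' = -6 + 9 = 3
y' = 0 + -5 = -5
Homogeneous matrix: [[1, 0, 9], [0, 1, -5], [0, 0, 1]]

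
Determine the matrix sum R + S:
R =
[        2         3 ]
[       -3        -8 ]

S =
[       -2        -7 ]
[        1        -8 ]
R + S =
[        0        -4 ]
[       -2       -16 ]

Matrix addition is elementwise: (R+S)[i][j] = R[i][j] + S[i][j].
  (R+S)[0][0] = (2) + (-2) = 0
  (R+S)[0][1] = (3) + (-7) = -4
  (R+S)[1][0] = (-3) + (1) = -2
  (R+S)[1][1] = (-8) + (-8) = -16
R + S =
[        0        -4 ]
[       -2       -16 ]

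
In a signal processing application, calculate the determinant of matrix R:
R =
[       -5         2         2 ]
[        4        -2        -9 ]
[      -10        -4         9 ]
det(R) = 306

Expand along row 0 (cofactor expansion): det(R) = a*(e*i - f*h) - b*(d*i - f*g) + c*(d*h - e*g), where the 3×3 is [[a, b, c], [d, e, f], [g, h, i]].
Minor M_00 = (-2)*(9) - (-9)*(-4) = -18 - 36 = -54.
Minor M_01 = (4)*(9) - (-9)*(-10) = 36 - 90 = -54.
Minor M_02 = (4)*(-4) - (-2)*(-10) = -16 - 20 = -36.
det(R) = (-5)*(-54) - (2)*(-54) + (2)*(-36) = 270 + 108 - 72 = 306.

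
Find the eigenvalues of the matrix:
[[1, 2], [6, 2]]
λ = -2 and λ = 5

Characteristic equation: det(A - λI) = 0
λ² - (trace)λ + (det) = 0
λ² - (3)λ + (-10) = 0
λ² - 3λ - 10 = 0
Solving: λ = -2, 5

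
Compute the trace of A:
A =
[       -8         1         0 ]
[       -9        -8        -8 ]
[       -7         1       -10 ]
tr(A) = -8 - 8 - 10 = -26

The trace of a square matrix is the sum of its diagonal entries.
Diagonal entries of A: A[0][0] = -8, A[1][1] = -8, A[2][2] = -10.
tr(A) = -8 - 8 - 10 = -26.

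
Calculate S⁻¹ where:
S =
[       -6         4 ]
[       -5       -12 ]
det(S) = 92
S⁻¹ =
[    -3/23     -1/23 ]
[     5/92     -3/46 ]

For a 2×2 matrix S = [[a, b], [c, d]] with det(S) ≠ 0, S⁻¹ = (1/det(S)) * [[d, -b], [-c, a]].
det(S) = (-6)*(-12) - (4)*(-5) = 72 + 20 = 92.
S⁻¹ = (1/92) * [[-12, -4], [5, -6]].
Dividing each entry by 92 and reducing:
S⁻¹ =
[    -3/23     -1/23 ]
[     5/92     -3/46 ]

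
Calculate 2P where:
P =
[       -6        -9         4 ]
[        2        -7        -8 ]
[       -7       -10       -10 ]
2P =
[      -12       -18         8 ]
[        4       -14       -16 ]
[      -14       -20       -20 ]

Scalar multiplication is elementwise: (2P)[i][j] = 2 * P[i][j].
  (2P)[0][0] = 2 * (-6) = -12
  (2P)[0][1] = 2 * (-9) = -18
  (2P)[0][2] = 2 * (4) = 8
  (2P)[1][0] = 2 * (2) = 4
  (2P)[1][1] = 2 * (-7) = -14
  (2P)[1][2] = 2 * (-8) = -16
  (2P)[2][0] = 2 * (-7) = -14
  (2P)[2][1] = 2 * (-10) = -20
  (2P)[2][2] = 2 * (-10) = -20
2P =
[      -12       -18         8 ]
[        4       -14       -16 ]
[      -14       -20       -20 ]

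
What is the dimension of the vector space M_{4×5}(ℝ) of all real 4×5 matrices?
Dimension = 20

A real 4×5 matrix is determined by its 4·5 = 20 independent entries.
A standard basis is {E_ij : 1 ≤ i ≤ 4, 1 ≤ j ≤ 5}, where E_ij has a 1 in position (i, j) and 0 elsewhere — there are 20 such matrices, and they are linearly independent and span M_{4×5}(ℝ).
Therefore dim(M_{4×5}(ℝ)) = 20.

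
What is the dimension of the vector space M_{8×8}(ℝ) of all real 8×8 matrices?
Dimension = 64

A real 8×8 matrix is determined by its 8·8 = 64 independent entries.
A standard basis is {E_ij : 1 ≤ i ≤ 8, 1 ≤ j ≤ 8}, where E_ij has a 1 in position (i, j) and 0 elsewhere — there are 64 such matrices, and they are linearly independent and span M_{8×8}(ℝ).
Therefore dim(M_{8×8}(ℝ)) = 64.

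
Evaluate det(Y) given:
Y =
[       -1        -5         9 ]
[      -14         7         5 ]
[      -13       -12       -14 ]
det(Y) = 3674

Expand along row 0 (cofactor expansion): det(Y) = a*(e*i - f*h) - b*(d*i - f*g) + c*(d*h - e*g), where the 3×3 is [[a, b, c], [d, e, f], [g, h, i]].
Minor M_00 = (7)*(-14) - (5)*(-12) = -98 + 60 = -38.
Minor M_01 = (-14)*(-14) - (5)*(-13) = 196 + 65 = 261.
Minor M_02 = (-14)*(-12) - (7)*(-13) = 168 + 91 = 259.
det(Y) = (-1)*(-38) - (-5)*(261) + (9)*(259) = 38 + 1305 + 2331 = 3674.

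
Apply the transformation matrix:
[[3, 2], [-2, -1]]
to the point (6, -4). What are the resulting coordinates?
(10, -8)

Matrix multiplication:
[[3, 2], [-2, -1]] × [6, -4]ᵀ
= [3×6 + 2×-4, -2×6 + -1×-4]ᵀ
= [10.0000, -8.0000]ᵀ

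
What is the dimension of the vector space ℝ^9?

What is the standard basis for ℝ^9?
Dimension = 9; standard basis = {e_1, e_2, e_3, …, e_9}

ℝ^9 is the space of 9-tuples of real numbers; its dimension is 9.
The standard basis consists of 9 vectors: e_1, e_2, e_3, …, e_9, where e_i is the vector with 1 in position i and 0 elsewhere.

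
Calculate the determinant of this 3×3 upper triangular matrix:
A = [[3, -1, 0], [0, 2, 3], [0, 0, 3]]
18

The determinant of a triangular matrix is the product of its diagonal entries (the off-diagonal entries above the diagonal do not affect it).
det(A) = (3) * (2) * (3) = 18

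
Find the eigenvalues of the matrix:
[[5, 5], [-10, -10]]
λ = -5 and λ = 0

Characteristic equation: det(A - λI) = 0
λ² - (trace)λ + (det) = 0
λ² - (-5)λ + (0) = 0
λ² + 5λ + 0 = 0
Solving: λ = -5, 0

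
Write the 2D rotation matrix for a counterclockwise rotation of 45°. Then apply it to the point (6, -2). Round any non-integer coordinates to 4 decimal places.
R = [[√2/2, -√2/2], [√2/2, √2/2]]; R·(6, -2) = (5.6569, 2.8284)

Rotation matrix formula: R(θ) = [[cos θ, -sin θ], [sin θ, cos θ]]
For θ = 45°:
cos(45°) = √2/2
sin(45°) = √2/2
R = [[√2/2, -√2/2], [√2/2, √2/2]]
Apply to (6, -2): [√2/2·6 + (-√2/2)·-2, √2/2·6 + √2/2·-2] = (5.6569, 2.8284)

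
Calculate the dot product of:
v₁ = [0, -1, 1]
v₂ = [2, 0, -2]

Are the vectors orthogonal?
-2, No

The dot product is the sum of products of corresponding components.
v₁·v₂ = (0)*(2) + (-1)*(0) + (1)*(-2) = 0 + 0 - 2 = -2.
Two vectors are orthogonal iff their dot product is 0; here the dot product is -2, so the vectors are not orthogonal.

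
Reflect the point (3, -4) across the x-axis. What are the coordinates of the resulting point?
(3, 4)

Reflection across x-axis: (3, -4) → (3, 4)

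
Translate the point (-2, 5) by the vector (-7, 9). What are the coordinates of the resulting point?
(-9, 14)

Translation by (-7, 9):
x' = -2 + -7 = -9
y' = 5 + 9 = 14
Homogeneous matrix: [[1, 0, -7], [0, 1, 9], [0, 0, 1]]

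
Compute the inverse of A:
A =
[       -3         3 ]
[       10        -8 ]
det(A) = -6
A⁻¹ =
[      4/3       1/2 ]
[      5/3       1/2 ]

For a 2×2 matrix A = [[a, b], [c, d]] with det(A) ≠ 0, A⁻¹ = (1/det(A)) * [[d, -b], [-c, a]].
det(A) = (-3)*(-8) - (3)*(10) = 24 - 30 = -6.
A⁻¹ = (1/-6) * [[-8, -3], [-10, -3]].
Dividing each entry by -6 and reducing:
A⁻¹ =
[      4/3       1/2 ]
[      5/3       1/2 ]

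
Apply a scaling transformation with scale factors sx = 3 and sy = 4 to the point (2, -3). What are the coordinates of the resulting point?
(6, -12)

Scaling matrix:
[[3, 0], [0, 4]]
Result: (2 × 3, -3 × 4) = (6, -12)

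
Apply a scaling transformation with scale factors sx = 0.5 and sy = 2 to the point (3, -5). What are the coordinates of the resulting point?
(1.5, -10)

Scaling matrix:
[[0.50, 0], [0, 2]]
Result: (3 × 0.5, -5 × 2) = (1.5, -10)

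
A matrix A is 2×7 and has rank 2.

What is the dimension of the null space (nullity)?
5

The rank-nullity theorem for an m×n matrix states:
rank(A) + nullity(A) = n (the number of columns).
Here n = 7 and rank(A) = 2, so nullity(A) = 7 - 2 = 5.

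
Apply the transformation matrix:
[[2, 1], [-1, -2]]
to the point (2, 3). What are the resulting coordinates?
(7, -8)

Matrix multiplication:
[[2, 1], [-1, -2]] × [2, 3]ᵀ
= [2×2 + 1×3, -1×2 + -2×3]ᵀ
= [7.0000, -8.0000]ᵀ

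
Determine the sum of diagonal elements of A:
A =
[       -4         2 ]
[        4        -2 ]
tr(A) = -4 - 2 = -6

The trace of a square matrix is the sum of its diagonal entries.
Diagonal entries of A: A[0][0] = -4, A[1][1] = -2.
tr(A) = -4 - 2 = -6.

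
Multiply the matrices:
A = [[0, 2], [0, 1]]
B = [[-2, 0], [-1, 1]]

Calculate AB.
[[-2, 2], [-1, 1]]

Each entry (i,j) of AB = sum over k of A[i][k]*B[k][j].
(AB)[0][0] = (0)*(-2) + (2)*(-1) = -2
(AB)[0][1] = (0)*(0) + (2)*(1) = 2
(AB)[1][0] = (0)*(-2) + (1)*(-1) = -1
(AB)[1][1] = (0)*(0) + (1)*(1) = 1
AB = [[-2, 2], [-1, 1]]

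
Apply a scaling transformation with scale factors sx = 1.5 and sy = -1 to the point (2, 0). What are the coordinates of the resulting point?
(3.0, 0)

Scaling matrix:
[[1.50, 0], [0, -1]]
Result: (2 × 1.5, 0 × -1) = (3.0, 0)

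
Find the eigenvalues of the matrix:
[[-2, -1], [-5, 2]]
λ = -3 and λ = 3

Characteristic equation: det(A - λI) = 0
λ² - (trace)λ + (det) = 0
λ² - (0)λ + (-9) = 0
λ² - 0λ - 9 = 0
Solving: λ = -3, 3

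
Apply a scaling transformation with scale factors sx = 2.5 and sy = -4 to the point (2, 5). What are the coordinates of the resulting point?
(5.0, -20)

Scaling matrix:
[[2.50, 0], [0, -4]]
Result: (2 × 2.5, 5 × -4) = (5.0, -20)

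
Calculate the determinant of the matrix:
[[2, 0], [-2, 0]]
0

For a 2×2 matrix [[a, b], [c, d]], det = ad - bc
det = (2)(0) - (0)(-2) = 0 - 0 = 0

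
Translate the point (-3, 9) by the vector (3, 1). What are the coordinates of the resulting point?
(0, 10)

Translation by (3, 1):
x' = -3 + 3 = 0
y' = 9 + 1 = 10
Homogeneous matrix: [[1, 0, 3], [0, 1, 1], [0, 0, 1]]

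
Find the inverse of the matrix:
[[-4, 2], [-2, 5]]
[[-5/16, 1/8], [-1/8, 1/4]]

For [[a,b],[c,d]], inverse = (1/det)·[[d,-b],[-c,a]]
det = -4·5 - 2·-2 = -16
Inverse = (1/-16)·[[5, -2], [2, -4]]
        = [[-5/16, 1/8], [-1/8, 1/4]]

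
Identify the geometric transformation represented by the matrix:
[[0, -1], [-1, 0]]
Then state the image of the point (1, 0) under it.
reflection across the line y = -x; image of (1, 0) is (0, -1)

This is a symmetric orthogonal matrix with determinant -1, which characterizes a reflection in ℝ².
The matrix [[0, -1], [-1, 0]] represents: reflection across the line y = -x.
Applying it to (1, 0): [0·1 + -1·0, -1·1 + 0·0] = (0, -1).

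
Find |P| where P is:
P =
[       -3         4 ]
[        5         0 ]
det(P) = -20

For a 2×2 matrix [[a, b], [c, d]], det = a*d - b*c.
det(P) = (-3)*(0) - (4)*(5) = 0 - 20 = -20.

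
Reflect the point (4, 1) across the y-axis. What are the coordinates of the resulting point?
(-4, 1)

Reflection across y-axis: (4, 1) → (-4, 1)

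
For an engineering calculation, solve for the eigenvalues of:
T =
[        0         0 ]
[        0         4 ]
λ = 0, 4

Solve det(T - λI) = 0. For a 2×2 matrix the characteristic equation is λ² - (trace)λ + det = 0.
trace(T) = a + d = 0 + 4 = 4.
det(T) = a*d - b*c = (0)*(4) - (0)*(0) = 0 - 0 = 0.
Characteristic equation: λ² - (4)λ + (0) = 0.
Discriminant = (4)² - 4*(0) = 16 - 0 = 16.
λ = (4 ± √16) / 2 = (4 ± 4) / 2 = 0, 4.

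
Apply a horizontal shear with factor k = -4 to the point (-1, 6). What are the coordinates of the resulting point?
(-25, 6)

Shear matrix for horizontal shear with factor k = -4:
[[1, -4], [0, 1]]
Result: (-1, 6) → (-25, 6)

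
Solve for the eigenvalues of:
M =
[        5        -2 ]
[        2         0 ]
λ = 1, 4

Solve det(M - λI) = 0. For a 2×2 matrix the characteristic equation is λ² - (trace)λ + det = 0.
trace(M) = a + d = 5 + 0 = 5.
det(M) = a*d - b*c = (5)*(0) - (-2)*(2) = 0 + 4 = 4.
Characteristic equation: λ² - (5)λ + (4) = 0.
Discriminant = (5)² - 4*(4) = 25 - 16 = 9.
λ = (5 ± √9) / 2 = (5 ± 3) / 2 = 1, 4.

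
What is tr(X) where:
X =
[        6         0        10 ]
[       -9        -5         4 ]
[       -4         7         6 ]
tr(X) = 6 - 5 + 6 = 7

The trace of a square matrix is the sum of its diagonal entries.
Diagonal entries of X: X[0][0] = 6, X[1][1] = -5, X[2][2] = 6.
tr(X) = 6 - 5 + 6 = 7.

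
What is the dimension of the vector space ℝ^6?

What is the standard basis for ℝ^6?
Dimension = 6; standard basis = {e_1, e_2, e_3, …, e_6}

ℝ^6 is the space of 6-tuples of real numbers; its dimension is 6.
The standard basis consists of 6 vectors: e_1, e_2, e_3, …, e_6, where e_i is the vector with 1 in position i and 0 elsewhere.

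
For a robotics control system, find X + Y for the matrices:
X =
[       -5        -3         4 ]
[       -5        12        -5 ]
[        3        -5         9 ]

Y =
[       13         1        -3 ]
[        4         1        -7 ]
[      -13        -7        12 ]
X + Y =
[        8        -2         1 ]
[       -1        13       -12 ]
[      -10       -12        21 ]

Matrix addition is elementwise: (X+Y)[i][j] = X[i][j] + Y[i][j].
  (X+Y)[0][0] = (-5) + (13) = 8
  (X+Y)[0][1] = (-3) + (1) = -2
  (X+Y)[0][2] = (4) + (-3) = 1
  (X+Y)[1][0] = (-5) + (4) = -1
  (X+Y)[1][1] = (12) + (1) = 13
  (X+Y)[1][2] = (-5) + (-7) = -12
  (X+Y)[2][0] = (3) + (-13) = -10
  (X+Y)[2][1] = (-5) + (-7) = -12
  (X+Y)[2][2] = (9) + (12) = 21
X + Y =
[        8        -2         1 ]
[       -1        13       -12 ]
[      -10       -12        21 ]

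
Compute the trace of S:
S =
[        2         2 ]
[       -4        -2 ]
tr(S) = 2 - 2 = 0

The trace of a square matrix is the sum of its diagonal entries.
Diagonal entries of S: S[0][0] = 2, S[1][1] = -2.
tr(S) = 2 - 2 = 0.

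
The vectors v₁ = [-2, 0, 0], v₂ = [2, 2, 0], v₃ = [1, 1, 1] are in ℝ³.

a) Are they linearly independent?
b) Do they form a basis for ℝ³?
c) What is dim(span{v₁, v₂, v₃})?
Yes independent, yes basis, dim = 3

Stack v₁, v₂, v₃ as rows of a 3×3 matrix.
[[-2, 0, 0]; [2, 2, 0]; [1, 1, 1]] is already lower triangular with nonzero diagonal entries (-2, 2, 1), so its determinant is the product of the diagonal entries, det = (-2)·(2)·(1) = -4 ≠ 0, and the rows are linearly independent.
Three linearly independent vectors in ℝ³ form a basis for ℝ³, so dim(span{v₁,v₂,v₃}) = 3.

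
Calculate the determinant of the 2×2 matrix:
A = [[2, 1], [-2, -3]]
-4

For A = [[a, b], [c, d]], det(A) = a*d - b*c.
det(A) = (2)*(-3) - (1)*(-2) = -6 - -2 = -4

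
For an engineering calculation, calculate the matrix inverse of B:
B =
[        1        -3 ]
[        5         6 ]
det(B) = 21
B⁻¹ =
[      2/7       1/7 ]
[    -5/21      1/21 ]

For a 2×2 matrix B = [[a, b], [c, d]] with det(B) ≠ 0, B⁻¹ = (1/det(B)) * [[d, -b], [-c, a]].
det(B) = (1)*(6) - (-3)*(5) = 6 + 15 = 21.
B⁻¹ = (1/21) * [[6, 3], [-5, 1]].
Dividing each entry by 21 and reducing:
B⁻¹ =
[      2/7       1/7 ]
[    -5/21      1/21 ]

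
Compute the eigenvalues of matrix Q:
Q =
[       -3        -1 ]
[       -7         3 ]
λ = -4, 4

Solve det(Q - λI) = 0. For a 2×2 matrix the characteristic equation is λ² - (trace)λ + det = 0.
trace(Q) = a + d = -3 + 3 = 0.
det(Q) = a*d - b*c = (-3)*(3) - (-1)*(-7) = -9 - 7 = -16.
Characteristic equation: λ² - (0)λ + (-16) = 0.
Discriminant = (0)² - 4*(-16) = 0 + 64 = 64.
λ = (0 ± √64) / 2 = (0 ± 8) / 2 = -4, 4.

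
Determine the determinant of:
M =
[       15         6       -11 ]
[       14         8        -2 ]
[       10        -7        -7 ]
det(M) = 1376

Expand along row 0 (cofactor expansion): det(M) = a*(e*i - f*h) - b*(d*i - f*g) + c*(d*h - e*g), where the 3×3 is [[a, b, c], [d, e, f], [g, h, i]].
Minor M_00 = (8)*(-7) - (-2)*(-7) = -56 - 14 = -70.
Minor M_01 = (14)*(-7) - (-2)*(10) = -98 + 20 = -78.
Minor M_02 = (14)*(-7) - (8)*(10) = -98 - 80 = -178.
det(M) = (15)*(-70) - (6)*(-78) + (-11)*(-178) = -1050 + 468 + 1958 = 1376.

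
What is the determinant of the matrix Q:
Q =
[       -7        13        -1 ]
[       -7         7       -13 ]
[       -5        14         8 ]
det(Q) = -30

Expand along row 0 (cofactor expansion): det(Q) = a*(e*i - f*h) - b*(d*i - f*g) + c*(d*h - e*g), where the 3×3 is [[a, b, c], [d, e, f], [g, h, i]].
Minor M_00 = (7)*(8) - (-13)*(14) = 56 + 182 = 238.
Minor M_01 = (-7)*(8) - (-13)*(-5) = -56 - 65 = -121.
Minor M_02 = (-7)*(14) - (7)*(-5) = -98 + 35 = -63.
det(Q) = (-7)*(238) - (13)*(-121) + (-1)*(-63) = -1666 + 1573 + 63 = -30.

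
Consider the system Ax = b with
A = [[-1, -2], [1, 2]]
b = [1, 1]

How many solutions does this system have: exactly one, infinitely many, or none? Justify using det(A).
No solution

det(A) = (-1)*(2) - (-2)*(1) = 0, so A is singular.
The column space of A is span(column 1) = span([-1, 1]).
b = [1, 1] is not a scalar multiple of column 1, so b ∉ column space and the system is inconsistent — no solution.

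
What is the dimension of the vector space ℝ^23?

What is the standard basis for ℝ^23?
Dimension = 23; standard basis = {e_1, e_2, e_3, …, e_23}

ℝ^23 is the space of 23-tuples of real numbers; its dimension is 23.
The standard basis consists of 23 vectors: e_1, e_2, e_3, …, e_23, where e_i is the vector with 1 in position i and 0 elsewhere.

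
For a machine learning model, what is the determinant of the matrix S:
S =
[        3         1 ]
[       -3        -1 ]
det(S) = 0

For a 2×2 matrix [[a, b], [c, d]], det = a*d - b*c.
det(S) = (3)*(-1) - (1)*(-3) = -3 + 3 = 0.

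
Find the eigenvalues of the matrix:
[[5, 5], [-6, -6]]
λ = -1 and λ = 0

Characteristic equation: det(A - λI) = 0
λ² - (trace)λ + (det) = 0
λ² - (-1)λ + (0) = 0
λ² + 1λ + 0 = 0
Solving: λ = -1, 0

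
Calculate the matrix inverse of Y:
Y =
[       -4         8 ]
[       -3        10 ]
det(Y) = -16
Y⁻¹ =
[     -5/8       1/2 ]
[    -3/16       1/4 ]

For a 2×2 matrix Y = [[a, b], [c, d]] with det(Y) ≠ 0, Y⁻¹ = (1/det(Y)) * [[d, -b], [-c, a]].
det(Y) = (-4)*(10) - (8)*(-3) = -40 + 24 = -16.
Y⁻¹ = (1/-16) * [[10, -8], [3, -4]].
Dividing each entry by -16 and reducing:
Y⁻¹ =
[     -5/8       1/2 ]
[    -3/16       1/4 ]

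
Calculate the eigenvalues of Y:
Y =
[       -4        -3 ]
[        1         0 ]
λ = -3, -1

Solve det(Y - λI) = 0. For a 2×2 matrix the characteristic equation is λ² - (trace)λ + det = 0.
trace(Y) = a + d = -4 + 0 = -4.
det(Y) = a*d - b*c = (-4)*(0) - (-3)*(1) = 0 + 3 = 3.
Characteristic equation: λ² - (-4)λ + (3) = 0.
Discriminant = (-4)² - 4*(3) = 16 - 12 = 4.
λ = (-4 ± √4) / 2 = (-4 ± 2) / 2 = -3, -1.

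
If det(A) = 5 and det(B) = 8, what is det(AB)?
40

Use the multiplicative property of determinants: det(AB) = det(A)*det(B).
det(AB) = (5)*(8) = 40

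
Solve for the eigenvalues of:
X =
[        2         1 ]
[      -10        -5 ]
λ = -3, 0

Solve det(X - λI) = 0. For a 2×2 matrix the characteristic equation is λ² - (trace)λ + det = 0.
trace(X) = a + d = 2 - 5 = -3.
det(X) = a*d - b*c = (2)*(-5) - (1)*(-10) = -10 + 10 = 0.
Characteristic equation: λ² - (-3)λ + (0) = 0.
Discriminant = (-3)² - 4*(0) = 9 - 0 = 9.
λ = (-3 ± √9) / 2 = (-3 ± 3) / 2 = -3, 0.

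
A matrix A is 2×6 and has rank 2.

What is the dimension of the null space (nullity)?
4

The rank-nullity theorem for an m×n matrix states:
rank(A) + nullity(A) = n (the number of columns).
Here n = 6 and rank(A) = 2, so nullity(A) = 6 - 2 = 4.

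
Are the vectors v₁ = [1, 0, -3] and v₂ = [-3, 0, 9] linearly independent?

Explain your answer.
No, linearly dependent (v₂ = -3·v₁)

Check whether there is a scalar k with v₂ = k·v₁.
Comparing components, k = -3 satisfies -3·[1, 0, -3] = [-3, 0, 9].
Since v₂ is a scalar multiple of v₁, the two vectors are linearly dependent.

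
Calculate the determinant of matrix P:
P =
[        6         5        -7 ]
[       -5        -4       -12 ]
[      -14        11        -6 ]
det(P) = 2403

Expand along row 0 (cofactor expansion): det(P) = a*(e*i - f*h) - b*(d*i - f*g) + c*(d*h - e*g), where the 3×3 is [[a, b, c], [d, e, f], [g, h, i]].
Minor M_00 = (-4)*(-6) - (-12)*(11) = 24 + 132 = 156.
Minor M_01 = (-5)*(-6) - (-12)*(-14) = 30 - 168 = -138.
Minor M_02 = (-5)*(11) - (-4)*(-14) = -55 - 56 = -111.
det(P) = (6)*(156) - (5)*(-138) + (-7)*(-111) = 936 + 690 + 777 = 2403.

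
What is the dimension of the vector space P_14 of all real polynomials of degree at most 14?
Dimension = 15

A polynomial of degree at most 14 can be written as a₀ + a₁x + a₂x² + … + a_14x^14, with 15 free coefficients a₀, …, a_14.
The set {1, x, x², …, x^14} is a basis: it spans P_14 (every such polynomial is a linear combination of these) and is linearly independent (a polynomial is zero iff all its coefficients are zero).
Therefore dim(P_14) = 14 + 1 = 15.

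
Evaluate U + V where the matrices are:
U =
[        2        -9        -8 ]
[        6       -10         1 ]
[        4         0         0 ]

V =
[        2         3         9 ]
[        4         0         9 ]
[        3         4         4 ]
U + V =
[        4        -6         1 ]
[       10       -10        10 ]
[        7         4         4 ]

Matrix addition is elementwise: (U+V)[i][j] = U[i][j] + V[i][j].
  (U+V)[0][0] = (2) + (2) = 4
  (U+V)[0][1] = (-9) + (3) = -6
  (U+V)[0][2] = (-8) + (9) = 1
  (U+V)[1][0] = (6) + (4) = 10
  (U+V)[1][1] = (-10) + (0) = -10
  (U+V)[1][2] = (1) + (9) = 10
  (U+V)[2][0] = (4) + (3) = 7
  (U+V)[2][1] = (0) + (4) = 4
  (U+V)[2][2] = (0) + (4) = 4
U + V =
[        4        -6         1 ]
[       10       -10        10 ]
[        7         4         4 ]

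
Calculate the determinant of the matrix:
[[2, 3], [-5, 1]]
17

For a 2×2 matrix [[a, b], [c, d]], det = ad - bc
det = (2)(1) - (3)(-5) = 2 - -15 = 17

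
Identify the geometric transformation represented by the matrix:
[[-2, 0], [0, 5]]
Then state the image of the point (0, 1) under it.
non-uniform scaling by (-2, 5); image of (0, 1) is (0, 5)

This is diagonal with distinct entries, so it scales the x-axis by -2 and the y-axis by 5.
The matrix [[-2, 0], [0, 5]] represents: non-uniform scaling by (-2, 5).
Applying it to (0, 1): [-2·0 + 0·1, 0·0 + 5·1] = (0, 5).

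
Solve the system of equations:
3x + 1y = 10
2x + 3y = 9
x = 3, y = 1

Use elimination (row reduction):
Equation 1: 3x + 1y = 10.
Equation 2: 2x + 3y = 9.
Multiply Eq1 by 2 and Eq2 by 3: 6x + 2y = 20;  6x + 9y = 27.
Subtract: (7)y = 7, so y = 1.
Back-substitute into Eq1: 3x + 1*(1) = 10, so x = 3.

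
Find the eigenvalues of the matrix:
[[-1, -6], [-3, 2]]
λ = -4 and λ = 5

Characteristic equation: det(A - λI) = 0
λ² - (trace)λ + (det) = 0
λ² - (1)λ + (-20) = 0
λ² - 1λ - 20 = 0
Solving: λ = -4, 5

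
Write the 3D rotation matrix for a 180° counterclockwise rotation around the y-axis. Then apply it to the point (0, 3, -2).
R = [[-1, 0, 0], [0, 1, 0], [0, 0, -1]]; R·(0, 3, -2) = (0, 3, 2)

Rotation matrix for 180° around y-axis:
cos(180°) = -1, sin(180°) = 0
R = [[-1, 0, 0], [0, 1, 0], [0, 0, -1]]
Apply to (0, 3, -2): R·[0, 3, -2]ᵀ = (0, 3, 2)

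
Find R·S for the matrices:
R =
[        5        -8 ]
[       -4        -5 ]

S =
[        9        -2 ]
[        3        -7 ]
RS =
[       21        46 ]
[      -51        43 ]

Matrix multiplication: (RS)[i][j] = sum over k of R[i][k] * S[k][j].
  (RS)[0][0] = (5)*(9) + (-8)*(3) = 21
  (RS)[0][1] = (5)*(-2) + (-8)*(-7) = 46
  (RS)[1][0] = (-4)*(9) + (-5)*(3) = -51
  (RS)[1][1] = (-4)*(-2) + (-5)*(-7) = 43
RS =
[       21        46 ]
[      -51        43 ]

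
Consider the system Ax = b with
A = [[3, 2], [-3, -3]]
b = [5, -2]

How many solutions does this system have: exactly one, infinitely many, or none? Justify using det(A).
Exactly one solution

Compute det(A) = (3)*(-3) - (2)*(-3) = -3.
Because det(A) ≠ 0, A is invertible and Ax = b has a unique solution for every b (here x = A⁻¹ b).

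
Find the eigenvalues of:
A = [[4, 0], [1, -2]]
λ = -2, 4

Solve det(A - λI) = 0. For a 2×2 matrix this is λ² - (trace)λ + det = 0.
trace(A) = 4 - 2 = 2.
det(A) = (4)*(-2) - (0)*(1) = -8 - 0 = -8.
Characteristic equation: λ² - (2)λ + (-8) = 0.
Discriminant: (2)² - 4*(-8) = 4 + 32 = 36.
Roots: λ = (2 ± √36) / 2 = -2, 4.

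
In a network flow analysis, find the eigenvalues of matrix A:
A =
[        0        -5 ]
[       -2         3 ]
λ = -2, 5

Solve det(A - λI) = 0. For a 2×2 matrix the characteristic equation is λ² - (trace)λ + det = 0.
trace(A) = a + d = 0 + 3 = 3.
det(A) = a*d - b*c = (0)*(3) - (-5)*(-2) = 0 - 10 = -10.
Characteristic equation: λ² - (3)λ + (-10) = 0.
Discriminant = (3)² - 4*(-10) = 9 + 40 = 49.
λ = (3 ± √49) / 2 = (3 ± 7) / 2 = -2, 5.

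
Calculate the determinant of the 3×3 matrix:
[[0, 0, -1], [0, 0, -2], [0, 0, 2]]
0

Expansion along first row:
det = 0·det([[0,-2],[0,2]]) - 0·det([[0,-2],[0,2]]) + -1·det([[0,0],[0,0]])
    = 0·(0·2 - -2·0) - 0·(0·2 - -2·0) + -1·(0·0 - 0·0)
    = 0·0 - 0·0 + -1·0
    = 0 + 0 + 0 = 0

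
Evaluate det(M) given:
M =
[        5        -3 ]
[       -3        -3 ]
det(M) = -24

For a 2×2 matrix [[a, b], [c, d]], det = a*d - b*c.
det(M) = (5)*(-3) - (-3)*(-3) = -15 - 9 = -24.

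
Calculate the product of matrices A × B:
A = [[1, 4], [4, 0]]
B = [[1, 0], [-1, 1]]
[[-3, 4], [4, 0]]

Matrix multiplication:
C[0][0] = 1×1 + 4×-1 = -3
C[0][1] = 1×0 + 4×1 = 4
C[1][0] = 4×1 + 0×-1 = 4
C[1][1] = 4×0 + 0×1 = 0
Result: [[-3, 4], [4, 0]]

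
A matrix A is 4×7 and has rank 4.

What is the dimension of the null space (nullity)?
3

The rank-nullity theorem for an m×n matrix states:
rank(A) + nullity(A) = n (the number of columns).
Here n = 7 and rank(A) = 4, so nullity(A) = 7 - 4 = 3.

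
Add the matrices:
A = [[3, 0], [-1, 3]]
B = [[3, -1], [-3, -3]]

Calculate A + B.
[[6, -1], [-4, 0]]

Add corresponding elements:
(3)+(3)=6
(0)+(-1)=-1
(-1)+(-3)=-4
(3)+(-3)=0
A + B = [[6, -1], [-4, 0]]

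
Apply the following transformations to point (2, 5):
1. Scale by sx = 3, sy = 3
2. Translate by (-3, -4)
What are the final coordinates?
(3, 11)

Step 1: Scale (2, 5) by (sx, sy) = (3, 3) → (6, 15)
Step 2: Translate by (-3, -4) → (3, 11)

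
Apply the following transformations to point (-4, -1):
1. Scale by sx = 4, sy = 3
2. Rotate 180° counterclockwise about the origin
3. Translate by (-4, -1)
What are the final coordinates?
(12, 2)

Step 1: Scale → (-16, -3)
Step 2: Rotate 180° → (16, 3)
Step 3: Translate → (12, 2)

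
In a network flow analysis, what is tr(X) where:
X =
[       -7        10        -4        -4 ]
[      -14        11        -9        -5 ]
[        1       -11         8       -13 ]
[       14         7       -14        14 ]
tr(X) = -7 + 11 + 8 + 14 = 26

The trace of a square matrix is the sum of its diagonal entries.
Diagonal entries of X: X[0][0] = -7, X[1][1] = 11, X[2][2] = 8, X[3][3] = 14.
tr(X) = -7 + 11 + 8 + 14 = 26.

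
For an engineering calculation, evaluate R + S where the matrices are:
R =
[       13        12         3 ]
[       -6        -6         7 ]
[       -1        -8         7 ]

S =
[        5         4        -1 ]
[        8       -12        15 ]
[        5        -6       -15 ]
R + S =
[       18        16         2 ]
[        2       -18        22 ]
[        4       -14        -8 ]

Matrix addition is elementwise: (R+S)[i][j] = R[i][j] + S[i][j].
  (R+S)[0][0] = (13) + (5) = 18
  (R+S)[0][1] = (12) + (4) = 16
  (R+S)[0][2] = (3) + (-1) = 2
  (R+S)[1][0] = (-6) + (8) = 2
  (R+S)[1][1] = (-6) + (-12) = -18
  (R+S)[1][2] = (7) + (15) = 22
  (R+S)[2][0] = (-1) + (5) = 4
  (R+S)[2][1] = (-8) + (-6) = -14
  (R+S)[2][2] = (7) + (-15) = -8
R + S =
[       18        16         2 ]
[        2       -18        22 ]
[        4       -14        -8 ]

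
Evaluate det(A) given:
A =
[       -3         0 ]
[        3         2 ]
det(A) = -6

For a 2×2 matrix [[a, b], [c, d]], det = a*d - b*c.
det(A) = (-3)*(2) - (0)*(3) = -6 - 0 = -6.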